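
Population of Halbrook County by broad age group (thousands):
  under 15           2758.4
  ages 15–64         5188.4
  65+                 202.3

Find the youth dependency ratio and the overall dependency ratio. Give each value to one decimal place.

Youth dependency ratio = 2758.4 / 5188.4 × 100 = 53.2
Total dependency ratio = (2758.4 + 202.3) / 5188.4 × 100 = 2960.7 / 5188.4 × 100 = 57.1

Youth dependency ratio: 53.2
Total dependency ratio: 57.1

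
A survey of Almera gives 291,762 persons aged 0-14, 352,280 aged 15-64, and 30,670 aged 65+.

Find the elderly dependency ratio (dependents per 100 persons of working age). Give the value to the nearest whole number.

Old-age dependency ratio = 30,670 / 352,280 × 100 = 9

Old-age dependency ratio: 9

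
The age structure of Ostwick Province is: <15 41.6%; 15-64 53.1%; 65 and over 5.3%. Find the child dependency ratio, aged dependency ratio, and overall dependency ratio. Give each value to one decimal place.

Youth dependency ratio: 78.3
Old-age dependency ratio: 10.0
Total dependency ratio: 88.3

Youth dependency ratio = 41.6 / 53.1 × 100 = 78.3
Old-age dependency ratio = 5.3 / 53.1 × 100 = 10.0
Total dependency ratio = (41.6 + 5.3) / 53.1 × 100 = 46.9 / 53.1 × 100 = 88.3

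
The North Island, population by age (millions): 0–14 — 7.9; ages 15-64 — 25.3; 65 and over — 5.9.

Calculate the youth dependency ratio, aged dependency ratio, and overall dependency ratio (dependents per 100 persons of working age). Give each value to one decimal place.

Youth dependency ratio = 7.9 / 25.3 × 100 = 31.2
Old-age dependency ratio = 5.9 / 25.3 × 100 = 23.3
Total dependency ratio = (7.9 + 5.9) / 25.3 × 100 = 13.8 / 25.3 × 100 = 54.5

Youth dependency ratio: 31.2
Old-age dependency ratio: 23.3
Total dependency ratio: 54.5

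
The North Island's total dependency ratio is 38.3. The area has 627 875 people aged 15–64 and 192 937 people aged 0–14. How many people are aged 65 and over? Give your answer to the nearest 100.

Total dependency ratio = (youth + elderly) / working-age × 100
38.3 = (192 937 + E) / 627 875 × 100
⇒ 47 500

Aged 65 and over: 47 500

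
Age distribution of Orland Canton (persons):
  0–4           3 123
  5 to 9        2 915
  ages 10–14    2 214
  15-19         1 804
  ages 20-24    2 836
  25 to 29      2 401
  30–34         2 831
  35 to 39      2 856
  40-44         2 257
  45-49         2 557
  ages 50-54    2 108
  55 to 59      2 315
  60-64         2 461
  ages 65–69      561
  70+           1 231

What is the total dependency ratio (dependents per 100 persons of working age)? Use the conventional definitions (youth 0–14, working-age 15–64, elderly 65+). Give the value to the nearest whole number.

Total dependency ratio: 41

0–14: 3 123 + 2 915 + 2 214 = 8 252
15–64: 1 804 + 2 836 + 2 401 + 2 831 + 2 856 + 2 257 + 2 557 + 2 108 + 2 315 + 2 461 = 24 426
65+: 561 + 1 231 = 1 792
Total dependency ratio = (8 252 + 1 792) / 24 426 × 100 = 10 044 / 24 426 × 100 = 41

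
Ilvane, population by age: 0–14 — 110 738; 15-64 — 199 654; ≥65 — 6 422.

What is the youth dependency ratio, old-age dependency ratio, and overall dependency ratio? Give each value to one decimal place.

Youth dependency ratio = 110 738 / 199 654 × 100 = 55.5
Old-age dependency ratio = 6 422 / 199 654 × 100 = 3.2
Total dependency ratio = (110 738 + 6 422) / 199 654 × 100 = 117 160 / 199 654 × 100 = 58.7

Youth dependency ratio: 55.5
Old-age dependency ratio: 3.2
Total dependency ratio: 58.7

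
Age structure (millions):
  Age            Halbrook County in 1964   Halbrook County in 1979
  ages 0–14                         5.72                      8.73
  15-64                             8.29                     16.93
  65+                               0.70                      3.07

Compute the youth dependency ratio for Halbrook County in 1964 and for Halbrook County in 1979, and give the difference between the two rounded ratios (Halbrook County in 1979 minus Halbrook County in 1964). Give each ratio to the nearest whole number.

Halbrook County in 1964: 69
Halbrook County in 1979: 52
Difference: -17

Halbrook County in 1964: 5.72 / 8.29 × 100 = 69
Halbrook County in 1979: 8.73 / 16.93 × 100 = 52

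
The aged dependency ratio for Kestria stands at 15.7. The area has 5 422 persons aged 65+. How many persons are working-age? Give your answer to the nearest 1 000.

Old-age dependency ratio = elderly / working-age × 100
15.7 = 5 422 / W × 100
⇒ 35 000

Working-age: 35 000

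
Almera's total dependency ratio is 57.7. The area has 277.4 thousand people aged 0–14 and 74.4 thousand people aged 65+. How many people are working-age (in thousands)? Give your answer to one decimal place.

Total dependency ratio = (youth + elderly) / working-age × 100
57.7 = (277.4 + 74.4) / W × 100
⇒ 609.7

Working-age: 609.7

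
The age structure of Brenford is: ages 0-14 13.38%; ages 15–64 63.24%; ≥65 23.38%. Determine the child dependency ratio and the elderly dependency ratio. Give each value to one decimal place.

Youth dependency ratio = 13.38 / 63.24 × 100 = 21.2
Old-age dependency ratio = 23.38 / 63.24 × 100 = 37.0

Youth dependency ratio: 21.2
Old-age dependency ratio: 37.0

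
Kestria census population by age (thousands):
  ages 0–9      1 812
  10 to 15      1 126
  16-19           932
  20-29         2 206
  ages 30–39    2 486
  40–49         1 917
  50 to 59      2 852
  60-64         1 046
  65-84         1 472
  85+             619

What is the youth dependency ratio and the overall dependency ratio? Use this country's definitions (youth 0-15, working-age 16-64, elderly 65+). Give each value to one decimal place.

Youth dependency ratio: 25.7
Total dependency ratio: 44.0

0–15: 1 812 + 1 126 = 2 938
16–64: 932 + 2 206 + 2 486 + 1 917 + 2 852 + 1 046 = 11 439
65+: 1 472 + 619 = 2 091
Youth dependency ratio = 2 938 / 11 439 × 100 = 25.7
Total dependency ratio = (2 938 + 2 091) / 11 439 × 100 = 5 029 / 11 439 × 100 = 44.0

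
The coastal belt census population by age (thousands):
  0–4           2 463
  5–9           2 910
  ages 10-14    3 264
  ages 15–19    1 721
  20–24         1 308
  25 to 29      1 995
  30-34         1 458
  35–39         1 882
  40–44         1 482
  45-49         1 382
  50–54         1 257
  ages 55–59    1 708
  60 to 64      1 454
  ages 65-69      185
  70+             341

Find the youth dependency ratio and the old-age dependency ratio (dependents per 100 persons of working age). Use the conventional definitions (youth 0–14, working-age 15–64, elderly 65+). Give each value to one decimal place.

Youth dependency ratio: 55.2
Old-age dependency ratio: 3.4

0–14: 2 463 + 2 910 + 3 264 = 8 637
15–64: 1 721 + 1 308 + 1 995 + 1 458 + 1 882 + 1 482 + 1 382 + 1 257 + 1 708 + 1 454 = 15 647
65+: 185 + 341 = 526
Youth dependency ratio = 8 637 / 15 647 × 100 = 55.2
Old-age dependency ratio = 526 / 15 647 × 100 = 3.4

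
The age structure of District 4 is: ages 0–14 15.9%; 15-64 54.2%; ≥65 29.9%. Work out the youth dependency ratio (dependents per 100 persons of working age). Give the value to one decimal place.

Youth dependency ratio = 15.9 / 54.2 × 100 = 29.3

Youth dependency ratio: 29.3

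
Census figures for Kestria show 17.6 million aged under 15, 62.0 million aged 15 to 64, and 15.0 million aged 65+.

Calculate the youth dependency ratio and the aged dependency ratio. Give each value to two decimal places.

Youth dependency ratio = 17.6 / 62.0 × 100 = 28.39
Old-age dependency ratio = 15.0 / 62.0 × 100 = 24.19

Youth dependency ratio: 28.39
Old-age dependency ratio: 24.19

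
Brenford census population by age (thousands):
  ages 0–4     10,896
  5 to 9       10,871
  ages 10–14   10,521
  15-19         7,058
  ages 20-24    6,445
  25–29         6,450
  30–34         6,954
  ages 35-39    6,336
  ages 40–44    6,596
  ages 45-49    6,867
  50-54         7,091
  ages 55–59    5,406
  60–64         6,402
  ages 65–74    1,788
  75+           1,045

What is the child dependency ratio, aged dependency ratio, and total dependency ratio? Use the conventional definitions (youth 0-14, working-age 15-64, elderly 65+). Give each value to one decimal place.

0–14: 10,896 + 10,871 + 10,521 = 32,288
15–64: 7,058 + 6,445 + 6,450 + 6,954 + 6,336 + 6,596 + 6,867 + 7,091 + 5,406 + 6,402 = 65,605
65+: 1,788 + 1,045 = 2,833
Youth dependency ratio = 32,288 / 65,605 × 100 = 49.2
Old-age dependency ratio = 2,833 / 65,605 × 100 = 4.3
Total dependency ratio = (32,288 + 2,833) / 65,605 × 100 = 35,121 / 65,605 × 100 = 53.5

Youth dependency ratio: 49.2
Old-age dependency ratio: 4.3
Total dependency ratio: 53.5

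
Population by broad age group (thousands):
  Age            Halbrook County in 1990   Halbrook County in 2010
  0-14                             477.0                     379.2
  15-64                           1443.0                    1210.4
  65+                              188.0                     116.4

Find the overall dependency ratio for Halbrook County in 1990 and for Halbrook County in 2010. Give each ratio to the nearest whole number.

Halbrook County in 1990: (477.0 + 188.0) / 1443.0 × 100 = 665.0 / 1443.0 × 100 = 46
Halbrook County in 2010: (379.2 + 116.4) / 1210.4 × 100 = 495.6 / 1210.4 × 100 = 41

Halbrook County in 1990: 46
Halbrook County in 2010: 41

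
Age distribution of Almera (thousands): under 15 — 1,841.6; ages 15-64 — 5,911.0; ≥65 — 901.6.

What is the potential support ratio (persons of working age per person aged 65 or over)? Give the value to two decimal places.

Potential support ratio: 6.56

Potential support ratio = 5,911.0 / 901.6 = 6.56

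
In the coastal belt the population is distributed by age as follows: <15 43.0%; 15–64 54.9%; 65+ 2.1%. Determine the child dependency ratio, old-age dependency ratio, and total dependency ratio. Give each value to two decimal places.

Youth dependency ratio = 43.0 / 54.9 × 100 = 78.32
Old-age dependency ratio = 2.1 / 54.9 × 100 = 3.83
Total dependency ratio = (43.0 + 2.1) / 54.9 × 100 = 45.1 / 54.9 × 100 = 82.15

Youth dependency ratio: 78.32
Old-age dependency ratio: 3.83
Total dependency ratio: 82.15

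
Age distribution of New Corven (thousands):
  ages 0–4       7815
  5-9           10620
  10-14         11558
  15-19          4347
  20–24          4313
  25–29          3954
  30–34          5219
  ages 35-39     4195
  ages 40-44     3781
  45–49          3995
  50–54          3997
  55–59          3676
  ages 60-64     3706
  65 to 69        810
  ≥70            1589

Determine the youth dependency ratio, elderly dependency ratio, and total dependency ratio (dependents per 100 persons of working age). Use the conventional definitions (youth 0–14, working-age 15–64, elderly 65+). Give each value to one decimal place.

0–14: 7815 + 10620 + 11558 = 29993
15–64: 4347 + 4313 + 3954 + 5219 + 4195 + 3781 + 3995 + 3997 + 3676 + 3706 = 41183
65+: 810 + 1589 = 2399
Youth dependency ratio = 29993 / 41183 × 100 = 72.8
Old-age dependency ratio = 2399 / 41183 × 100 = 5.8
Total dependency ratio = (29993 + 2399) / 41183 × 100 = 32392 / 41183 × 100 = 78.7

Youth dependency ratio: 72.8
Old-age dependency ratio: 5.8
Total dependency ratio: 78.7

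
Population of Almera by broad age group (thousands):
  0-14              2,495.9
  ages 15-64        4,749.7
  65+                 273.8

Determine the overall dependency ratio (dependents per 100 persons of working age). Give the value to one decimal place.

Total dependency ratio: 58.3

Total dependency ratio = (2,495.9 + 273.8) / 4,749.7 × 100 = 2,769.7 / 4,749.7 × 100 = 58.3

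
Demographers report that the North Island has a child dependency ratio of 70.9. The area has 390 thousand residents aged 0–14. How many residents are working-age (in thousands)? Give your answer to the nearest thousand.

Youth dependency ratio = youth / working-age × 100
70.9 = 390 / W × 100
⇒ 550

Working-age: 550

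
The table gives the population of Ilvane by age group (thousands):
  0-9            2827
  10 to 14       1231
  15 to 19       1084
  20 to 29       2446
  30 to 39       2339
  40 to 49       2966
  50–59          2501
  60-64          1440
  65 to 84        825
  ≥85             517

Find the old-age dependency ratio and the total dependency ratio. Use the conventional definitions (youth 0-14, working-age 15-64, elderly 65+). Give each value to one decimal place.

Old-age dependency ratio: 10.5
Total dependency ratio: 42.3

0–14: 2827 + 1231 = 4058
15–64: 1084 + 2446 + 2339 + 2966 + 2501 + 1440 = 12776
65+: 825 + 517 = 1342
Old-age dependency ratio = 1342 / 12776 × 100 = 10.5
Total dependency ratio = (4058 + 1342) / 12776 × 100 = 5400 / 12776 × 100 = 42.3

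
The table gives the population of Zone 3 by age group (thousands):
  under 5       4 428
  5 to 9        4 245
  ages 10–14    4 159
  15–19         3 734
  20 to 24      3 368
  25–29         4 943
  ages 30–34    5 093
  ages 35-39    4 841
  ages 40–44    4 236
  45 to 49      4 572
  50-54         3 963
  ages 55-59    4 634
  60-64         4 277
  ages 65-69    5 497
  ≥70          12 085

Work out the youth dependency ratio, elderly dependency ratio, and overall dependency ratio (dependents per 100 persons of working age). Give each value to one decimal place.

0–14: 4 428 + 4 245 + 4 159 = 12 832
15–64: 3 734 + 3 368 + 4 943 + 5 093 + 4 841 + 4 236 + 4 572 + 3 963 + 4 634 + 4 277 = 43 661
65+: 5 497 + 12 085 = 17 582
Youth dependency ratio = 12 832 / 43 661 × 100 = 29.4
Old-age dependency ratio = 17 582 / 43 661 × 100 = 40.3
Total dependency ratio = (12 832 + 17 582) / 43 661 × 100 = 30 414 / 43 661 × 100 = 69.7

Youth dependency ratio: 29.4
Old-age dependency ratio: 40.3
Total dependency ratio: 69.7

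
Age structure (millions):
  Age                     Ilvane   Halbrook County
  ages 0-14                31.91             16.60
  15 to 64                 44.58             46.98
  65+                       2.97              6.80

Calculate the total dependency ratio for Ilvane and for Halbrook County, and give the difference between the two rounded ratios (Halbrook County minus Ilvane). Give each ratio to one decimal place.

Ilvane: 78.2
Halbrook County: 49.8
Difference: -28.4

Ilvane: (31.91 + 2.97) / 44.58 × 100 = 34.88 / 44.58 × 100 = 78.2
Halbrook County: (16.60 + 6.80) / 46.98 × 100 = 23.40 / 46.98 × 100 = 49.8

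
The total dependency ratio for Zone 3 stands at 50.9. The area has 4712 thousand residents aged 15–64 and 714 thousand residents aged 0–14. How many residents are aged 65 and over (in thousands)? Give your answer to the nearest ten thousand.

Total dependency ratio = (youth + elderly) / working-age × 100
50.9 = (714 + E) / 4712 × 100
⇒ 1680

Aged 65 and over: 1680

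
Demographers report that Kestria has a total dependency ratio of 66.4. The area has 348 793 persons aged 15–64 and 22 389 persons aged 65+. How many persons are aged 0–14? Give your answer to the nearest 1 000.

Aged 0–14: 209 000

Total dependency ratio = (youth + elderly) / working-age × 100
66.4 = (Y + 22 389) / 348 793 × 100
⇒ 209 000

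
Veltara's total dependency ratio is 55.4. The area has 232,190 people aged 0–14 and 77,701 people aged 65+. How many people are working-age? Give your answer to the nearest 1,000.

Total dependency ratio = (youth + elderly) / working-age × 100
55.4 = (232,190 + 77,701) / W × 100
⇒ 559,000

Working-age: 559,000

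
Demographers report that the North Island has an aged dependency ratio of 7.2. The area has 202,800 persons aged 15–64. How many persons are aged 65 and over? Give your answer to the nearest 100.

Aged 65 and over: 14,600

Old-age dependency ratio = elderly / working-age × 100
7.2 = E / 202,800 × 100
⇒ 14,600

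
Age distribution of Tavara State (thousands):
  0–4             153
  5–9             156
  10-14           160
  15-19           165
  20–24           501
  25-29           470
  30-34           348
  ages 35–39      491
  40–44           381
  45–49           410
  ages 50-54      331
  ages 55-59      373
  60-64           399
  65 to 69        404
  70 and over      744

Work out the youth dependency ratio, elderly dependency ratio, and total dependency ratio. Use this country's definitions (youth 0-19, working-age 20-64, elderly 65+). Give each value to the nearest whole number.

0–19: 153 + 156 + 160 + 165 = 634
20–64: 501 + 470 + 348 + 491 + 381 + 410 + 331 + 373 + 399 = 3,704
65+: 404 + 744 = 1,148
Youth dependency ratio = 634 / 3,704 × 100 = 17
Old-age dependency ratio = 1,148 / 3,704 × 100 = 31
Total dependency ratio = (634 + 1,148) / 3,704 × 100 = 1,782 / 3,704 × 100 = 48

Youth dependency ratio: 17
Old-age dependency ratio: 31
Total dependency ratio: 48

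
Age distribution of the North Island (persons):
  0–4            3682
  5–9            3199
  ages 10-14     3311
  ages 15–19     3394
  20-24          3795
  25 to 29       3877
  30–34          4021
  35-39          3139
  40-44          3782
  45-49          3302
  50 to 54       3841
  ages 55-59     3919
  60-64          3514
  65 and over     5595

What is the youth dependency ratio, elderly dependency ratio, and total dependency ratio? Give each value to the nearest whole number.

Youth dependency ratio: 28
Old-age dependency ratio: 15
Total dependency ratio: 43

0–14: 3682 + 3199 + 3311 = 10192
15–64: 3394 + 3795 + 3877 + 4021 + 3139 + 3782 + 3302 + 3841 + 3919 + 3514 = 36584
65+: 5595
Youth dependency ratio = 10192 / 36584 × 100 = 28
Old-age dependency ratio = 5595 / 36584 × 100 = 15
Total dependency ratio = (10192 + 5595) / 36584 × 100 = 15787 / 36584 × 100 = 43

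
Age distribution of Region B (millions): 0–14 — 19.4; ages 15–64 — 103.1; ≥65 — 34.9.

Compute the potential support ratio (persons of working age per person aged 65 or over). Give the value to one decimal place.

Potential support ratio: 3.0

Potential support ratio = 103.1 / 34.9 = 3.0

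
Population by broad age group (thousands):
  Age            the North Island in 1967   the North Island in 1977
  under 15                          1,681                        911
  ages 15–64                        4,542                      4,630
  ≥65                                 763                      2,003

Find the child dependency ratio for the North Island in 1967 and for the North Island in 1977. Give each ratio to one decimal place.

the North Island in 1967: 1,681 / 4,542 × 100 = 37.0
the North Island in 1977: 911 / 4,630 × 100 = 19.7

the North Island in 1967: 37.0
the North Island in 1977: 19.7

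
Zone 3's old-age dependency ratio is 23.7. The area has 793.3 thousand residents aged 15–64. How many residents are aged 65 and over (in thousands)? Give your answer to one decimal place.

Aged 65 and over: 188.0

Old-age dependency ratio = elderly / working-age × 100
23.7 = E / 793.3 × 100
⇒ 188.0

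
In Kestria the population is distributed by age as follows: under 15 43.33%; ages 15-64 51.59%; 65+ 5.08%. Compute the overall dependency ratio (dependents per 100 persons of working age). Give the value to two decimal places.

Total dependency ratio = (43.33 + 5.08) / 51.59 × 100 = 48.41 / 51.59 × 100 = 93.84

Total dependency ratio: 93.84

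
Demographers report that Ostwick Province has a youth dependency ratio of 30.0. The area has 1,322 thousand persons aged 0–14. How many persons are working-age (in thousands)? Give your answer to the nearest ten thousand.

Youth dependency ratio = youth / working-age × 100
30.0 = 1,322 / W × 100
⇒ 4,410

Working-age: 4,410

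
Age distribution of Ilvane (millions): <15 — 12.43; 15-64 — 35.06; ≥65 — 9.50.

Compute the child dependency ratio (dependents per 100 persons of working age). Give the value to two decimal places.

Youth dependency ratio = 12.43 / 35.06 × 100 = 35.45

Youth dependency ratio: 35.45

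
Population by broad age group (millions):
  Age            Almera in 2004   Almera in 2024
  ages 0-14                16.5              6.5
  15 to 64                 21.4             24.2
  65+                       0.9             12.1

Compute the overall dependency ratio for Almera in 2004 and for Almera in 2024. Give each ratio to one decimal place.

Almera in 2004: (16.5 + 0.9) / 21.4 × 100 = 17.4 / 21.4 × 100 = 81.3
Almera in 2024: (6.5 + 12.1) / 24.2 × 100 = 18.6 / 24.2 × 100 = 76.9

Almera in 2004: 81.3
Almera in 2024: 76.9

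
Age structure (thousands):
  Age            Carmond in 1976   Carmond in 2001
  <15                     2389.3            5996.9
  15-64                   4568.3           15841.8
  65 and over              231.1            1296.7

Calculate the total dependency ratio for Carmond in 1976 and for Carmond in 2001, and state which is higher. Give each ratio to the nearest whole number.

Carmond in 1976: (2389.3 + 231.1) / 4568.3 × 100 = 2620.4 / 4568.3 × 100 = 57
Carmond in 2001: (5996.9 + 1296.7) / 15841.8 × 100 = 7293.6 / 15841.8 × 100 = 46

Carmond in 1976: 57
Carmond in 2001: 46
Higher: Carmond in 1976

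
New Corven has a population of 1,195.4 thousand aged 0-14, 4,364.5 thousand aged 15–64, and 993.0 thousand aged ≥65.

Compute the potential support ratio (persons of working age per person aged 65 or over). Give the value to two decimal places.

Potential support ratio: 4.40

Potential support ratio = 4,364.5 / 993.0 = 4.40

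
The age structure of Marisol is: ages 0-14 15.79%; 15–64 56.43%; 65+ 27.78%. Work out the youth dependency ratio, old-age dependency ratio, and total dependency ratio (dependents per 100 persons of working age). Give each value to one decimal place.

Youth dependency ratio = 15.79 / 56.43 × 100 = 28.0
Old-age dependency ratio = 27.78 / 56.43 × 100 = 49.2
Total dependency ratio = (15.79 + 27.78) / 56.43 × 100 = 43.57 / 56.43 × 100 = 77.2

Youth dependency ratio: 28.0
Old-age dependency ratio: 49.2
Total dependency ratio: 77.2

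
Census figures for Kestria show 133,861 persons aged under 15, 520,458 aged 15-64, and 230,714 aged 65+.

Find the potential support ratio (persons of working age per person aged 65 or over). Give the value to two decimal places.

Potential support ratio: 2.26

Potential support ratio = 520,458 / 230,714 = 2.26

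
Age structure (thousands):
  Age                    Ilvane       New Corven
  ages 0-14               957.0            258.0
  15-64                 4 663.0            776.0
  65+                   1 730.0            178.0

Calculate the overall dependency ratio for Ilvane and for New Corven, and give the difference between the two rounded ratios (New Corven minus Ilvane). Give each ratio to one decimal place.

Ilvane: (957.0 + 1 730.0) / 4 663.0 × 100 = 2 687.0 / 4 663.0 × 100 = 57.6
New Corven: (258.0 + 178.0) / 776.0 × 100 = 436.0 / 776.0 × 100 = 56.2

Ilvane: 57.6
New Corven: 56.2
Difference: -1.4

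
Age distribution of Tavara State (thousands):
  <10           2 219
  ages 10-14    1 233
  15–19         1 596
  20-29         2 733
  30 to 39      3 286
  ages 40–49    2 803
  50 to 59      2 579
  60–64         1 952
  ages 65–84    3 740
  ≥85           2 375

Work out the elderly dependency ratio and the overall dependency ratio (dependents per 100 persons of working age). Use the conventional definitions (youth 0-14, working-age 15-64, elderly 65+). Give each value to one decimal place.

Old-age dependency ratio: 40.9
Total dependency ratio: 64.0

0–14: 2 219 + 1 233 = 3 452
15–64: 1 596 + 2 733 + 3 286 + 2 803 + 2 579 + 1 952 = 14 949
65+: 3 740 + 2 375 = 6 115
Old-age dependency ratio = 6 115 / 14 949 × 100 = 40.9
Total dependency ratio = (3 452 + 6 115) / 14 949 × 100 = 9 567 / 14 949 × 100 = 64.0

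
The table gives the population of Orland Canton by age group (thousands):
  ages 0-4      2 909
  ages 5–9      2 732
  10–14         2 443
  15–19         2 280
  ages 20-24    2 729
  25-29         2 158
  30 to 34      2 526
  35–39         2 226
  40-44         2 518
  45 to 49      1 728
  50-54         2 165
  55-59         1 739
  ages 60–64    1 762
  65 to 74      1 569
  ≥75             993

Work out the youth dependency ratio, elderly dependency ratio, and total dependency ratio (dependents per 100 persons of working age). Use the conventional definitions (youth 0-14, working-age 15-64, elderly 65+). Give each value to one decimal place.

Youth dependency ratio: 37.0
Old-age dependency ratio: 11.7
Total dependency ratio: 48.8

0–14: 2 909 + 2 732 + 2 443 = 8 084
15–64: 2 280 + 2 729 + 2 158 + 2 526 + 2 226 + 2 518 + 1 728 + 2 165 + 1 739 + 1 762 = 21 831
65+: 1 569 + 993 = 2 562
Youth dependency ratio = 8 084 / 21 831 × 100 = 37.0
Old-age dependency ratio = 2 562 / 21 831 × 100 = 11.7
Total dependency ratio = (8 084 + 2 562) / 21 831 × 100 = 10 646 / 21 831 × 100 = 48.8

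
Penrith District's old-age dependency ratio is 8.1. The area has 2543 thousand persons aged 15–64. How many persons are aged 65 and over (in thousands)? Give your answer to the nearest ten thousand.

Aged 65 and over: 210

Old-age dependency ratio = elderly / working-age × 100
8.1 = E / 2543 × 100
⇒ 210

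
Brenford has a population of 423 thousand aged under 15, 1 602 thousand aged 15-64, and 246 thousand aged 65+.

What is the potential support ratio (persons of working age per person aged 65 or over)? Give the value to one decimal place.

Potential support ratio: 6.5

Potential support ratio = 1 602 / 246 = 6.5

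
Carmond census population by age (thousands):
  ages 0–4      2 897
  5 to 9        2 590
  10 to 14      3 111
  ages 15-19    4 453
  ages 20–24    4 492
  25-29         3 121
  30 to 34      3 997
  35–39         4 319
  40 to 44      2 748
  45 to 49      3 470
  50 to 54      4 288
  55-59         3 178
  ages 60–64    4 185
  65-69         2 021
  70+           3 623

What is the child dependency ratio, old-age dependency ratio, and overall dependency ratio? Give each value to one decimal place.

Youth dependency ratio: 22.5
Old-age dependency ratio: 14.8
Total dependency ratio: 37.2

0–14: 2 897 + 2 590 + 3 111 = 8 598
15–64: 4 453 + 4 492 + 3 121 + 3 997 + 4 319 + 2 748 + 3 470 + 4 288 + 3 178 + 4 185 = 38 251
65+: 2 021 + 3 623 = 5 644
Youth dependency ratio = 8 598 / 38 251 × 100 = 22.5
Old-age dependency ratio = 5 644 / 38 251 × 100 = 14.8
Total dependency ratio = (8 598 + 5 644) / 38 251 × 100 = 14 242 / 38 251 × 100 = 37.2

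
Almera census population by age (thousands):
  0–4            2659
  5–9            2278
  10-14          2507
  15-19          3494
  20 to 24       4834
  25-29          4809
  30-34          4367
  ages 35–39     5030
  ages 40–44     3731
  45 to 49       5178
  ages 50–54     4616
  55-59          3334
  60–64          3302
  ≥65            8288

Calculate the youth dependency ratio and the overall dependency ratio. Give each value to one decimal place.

Youth dependency ratio: 17.4
Total dependency ratio: 36.8

0–14: 2659 + 2278 + 2507 = 7444
15–64: 3494 + 4834 + 4809 + 4367 + 5030 + 3731 + 5178 + 4616 + 3334 + 3302 = 42695
65+: 8288
Youth dependency ratio = 7444 / 42695 × 100 = 17.4
Total dependency ratio = (7444 + 8288) / 42695 × 100 = 15732 / 42695 × 100 = 36.8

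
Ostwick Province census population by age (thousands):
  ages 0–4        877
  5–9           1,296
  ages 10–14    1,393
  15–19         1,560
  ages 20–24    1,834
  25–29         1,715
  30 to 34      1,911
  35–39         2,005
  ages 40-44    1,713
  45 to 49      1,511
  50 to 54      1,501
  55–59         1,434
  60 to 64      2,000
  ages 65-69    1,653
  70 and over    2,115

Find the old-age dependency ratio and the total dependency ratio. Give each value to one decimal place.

0–14: 877 + 1,296 + 1,393 = 3,566
15–64: 1,560 + 1,834 + 1,715 + 1,911 + 2,005 + 1,713 + 1,511 + 1,501 + 1,434 + 2,000 = 17,184
65+: 1,653 + 2,115 = 3,768
Old-age dependency ratio = 3,768 / 17,184 × 100 = 21.9
Total dependency ratio = (3,566 + 3,768) / 17,184 × 100 = 7,334 / 17,184 × 100 = 42.7

Old-age dependency ratio: 21.9
Total dependency ratio: 42.7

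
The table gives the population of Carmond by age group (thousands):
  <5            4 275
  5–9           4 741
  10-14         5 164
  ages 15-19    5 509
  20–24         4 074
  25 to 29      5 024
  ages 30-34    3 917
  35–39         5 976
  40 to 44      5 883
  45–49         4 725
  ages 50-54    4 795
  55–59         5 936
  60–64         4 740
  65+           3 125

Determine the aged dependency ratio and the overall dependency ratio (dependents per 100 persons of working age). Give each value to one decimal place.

0–14: 4 275 + 4 741 + 5 164 = 14 180
15–64: 5 509 + 4 074 + 5 024 + 3 917 + 5 976 + 5 883 + 4 725 + 4 795 + 5 936 + 4 740 = 50 579
65+: 3 125
Old-age dependency ratio = 3 125 / 50 579 × 100 = 6.2
Total dependency ratio = (14 180 + 3 125) / 50 579 × 100 = 17 305 / 50 579 × 100 = 34.2

Old-age dependency ratio: 6.2
Total dependency ratio: 34.2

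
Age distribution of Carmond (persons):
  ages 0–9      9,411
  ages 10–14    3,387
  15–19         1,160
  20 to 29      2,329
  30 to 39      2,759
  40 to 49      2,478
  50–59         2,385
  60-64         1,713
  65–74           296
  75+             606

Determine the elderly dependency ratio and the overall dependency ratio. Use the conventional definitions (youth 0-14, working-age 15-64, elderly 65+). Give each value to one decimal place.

0–14: 9,411 + 3,387 = 12,798
15–64: 1,160 + 2,329 + 2,759 + 2,478 + 2,385 + 1,713 = 12,824
65+: 296 + 606 = 902
Old-age dependency ratio = 902 / 12,824 × 100 = 7.0
Total dependency ratio = (12,798 + 902) / 12,824 × 100 = 13,700 / 12,824 × 100 = 106.8

Old-age dependency ratio: 7.0
Total dependency ratio: 106.8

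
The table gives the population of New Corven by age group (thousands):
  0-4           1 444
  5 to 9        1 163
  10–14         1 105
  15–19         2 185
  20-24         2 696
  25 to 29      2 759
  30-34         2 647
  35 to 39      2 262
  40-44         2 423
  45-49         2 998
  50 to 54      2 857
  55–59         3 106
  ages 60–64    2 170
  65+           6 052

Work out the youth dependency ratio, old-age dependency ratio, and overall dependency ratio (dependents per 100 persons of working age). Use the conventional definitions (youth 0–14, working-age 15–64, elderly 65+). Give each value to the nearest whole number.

0–14: 1 444 + 1 163 + 1 105 = 3 712
15–64: 2 185 + 2 696 + 2 759 + 2 647 + 2 262 + 2 423 + 2 998 + 2 857 + 3 106 + 2 170 = 26 103
65+: 6 052
Youth dependency ratio = 3 712 / 26 103 × 100 = 14
Old-age dependency ratio = 6 052 / 26 103 × 100 = 23
Total dependency ratio = (3 712 + 6 052) / 26 103 × 100 = 9 764 / 26 103 × 100 = 37

Youth dependency ratio: 14
Old-age dependency ratio: 23
Total dependency ratio: 37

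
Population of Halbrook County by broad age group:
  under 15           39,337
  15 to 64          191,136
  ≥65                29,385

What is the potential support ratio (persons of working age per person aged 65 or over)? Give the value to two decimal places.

Potential support ratio = 191,136 / 29,385 = 6.50

Potential support ratio: 6.50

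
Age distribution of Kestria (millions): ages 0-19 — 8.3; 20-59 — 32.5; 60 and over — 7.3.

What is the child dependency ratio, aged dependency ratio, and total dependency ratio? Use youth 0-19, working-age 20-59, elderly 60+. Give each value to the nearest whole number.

Youth dependency ratio: 26
Old-age dependency ratio: 22
Total dependency ratio: 48

Youth dependency ratio = 8.3 / 32.5 × 100 = 26
Old-age dependency ratio = 7.3 / 32.5 × 100 = 22
Total dependency ratio = (8.3 + 7.3) / 32.5 × 100 = 15.6 / 32.5 × 100 = 48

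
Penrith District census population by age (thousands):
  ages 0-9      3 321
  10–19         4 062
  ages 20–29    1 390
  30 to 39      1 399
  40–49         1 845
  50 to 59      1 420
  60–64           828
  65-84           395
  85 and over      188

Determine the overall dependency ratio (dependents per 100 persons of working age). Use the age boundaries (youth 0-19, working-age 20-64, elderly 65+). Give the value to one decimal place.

0–19: 3 321 + 4 062 = 7 383
20–64: 1 390 + 1 399 + 1 845 + 1 420 + 828 = 6 882
65+: 395 + 188 = 583
Total dependency ratio = (7 383 + 583) / 6 882 × 100 = 7 966 / 6 882 × 100 = 115.8

Total dependency ratio: 115.8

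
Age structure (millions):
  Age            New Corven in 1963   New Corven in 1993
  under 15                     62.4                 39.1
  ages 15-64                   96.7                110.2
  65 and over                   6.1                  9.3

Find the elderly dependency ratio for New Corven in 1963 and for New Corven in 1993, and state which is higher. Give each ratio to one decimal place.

New Corven in 1963: 6.3
New Corven in 1993: 8.4
Higher: New Corven in 1993

New Corven in 1963: 6.1 / 96.7 × 100 = 6.3
New Corven in 1993: 9.3 / 110.2 × 100 = 8.4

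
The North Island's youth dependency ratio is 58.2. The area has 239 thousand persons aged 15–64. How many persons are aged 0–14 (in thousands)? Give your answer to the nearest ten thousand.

Youth dependency ratio = youth / working-age × 100
58.2 = Y / 239 × 100
⇒ 140

Aged 0–14: 140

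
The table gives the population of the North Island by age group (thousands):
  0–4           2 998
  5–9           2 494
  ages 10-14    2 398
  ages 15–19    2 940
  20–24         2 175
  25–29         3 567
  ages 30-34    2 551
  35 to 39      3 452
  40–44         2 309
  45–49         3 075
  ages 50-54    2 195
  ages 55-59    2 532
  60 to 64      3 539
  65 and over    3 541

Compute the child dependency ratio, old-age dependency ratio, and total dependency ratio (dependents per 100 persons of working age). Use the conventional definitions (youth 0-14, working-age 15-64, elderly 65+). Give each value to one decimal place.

Youth dependency ratio: 27.8
Old-age dependency ratio: 12.5
Total dependency ratio: 40.3

0–14: 2 998 + 2 494 + 2 398 = 7 890
15–64: 2 940 + 2 175 + 3 567 + 2 551 + 3 452 + 2 309 + 3 075 + 2 195 + 2 532 + 3 539 = 28 335
65+: 3 541
Youth dependency ratio = 7 890 / 28 335 × 100 = 27.8
Old-age dependency ratio = 3 541 / 28 335 × 100 = 12.5
Total dependency ratio = (7 890 + 3 541) / 28 335 × 100 = 11 431 / 28 335 × 100 = 40.3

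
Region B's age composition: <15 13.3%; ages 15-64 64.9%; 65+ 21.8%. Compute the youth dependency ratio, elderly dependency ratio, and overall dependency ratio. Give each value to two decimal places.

Youth dependency ratio = 13.3 / 64.9 × 100 = 20.49
Old-age dependency ratio = 21.8 / 64.9 × 100 = 33.59
Total dependency ratio = (13.3 + 21.8) / 64.9 × 100 = 35.1 / 64.9 × 100 = 54.08

Youth dependency ratio: 20.49
Old-age dependency ratio: 33.59
Total dependency ratio: 54.08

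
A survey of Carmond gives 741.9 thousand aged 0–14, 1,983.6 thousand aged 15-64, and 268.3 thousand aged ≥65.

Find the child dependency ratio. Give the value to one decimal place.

Youth dependency ratio = 741.9 / 1,983.6 × 100 = 37.4

Youth dependency ratio: 37.4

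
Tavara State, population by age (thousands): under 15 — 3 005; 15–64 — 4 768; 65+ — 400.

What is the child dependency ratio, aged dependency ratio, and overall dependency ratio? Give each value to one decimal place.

Youth dependency ratio: 63.0
Old-age dependency ratio: 8.4
Total dependency ratio: 71.4

Youth dependency ratio = 3 005 / 4 768 × 100 = 63.0
Old-age dependency ratio = 400 / 4 768 × 100 = 8.4
Total dependency ratio = (3 005 + 400) / 4 768 × 100 = 3 405 / 4 768 × 100 = 71.4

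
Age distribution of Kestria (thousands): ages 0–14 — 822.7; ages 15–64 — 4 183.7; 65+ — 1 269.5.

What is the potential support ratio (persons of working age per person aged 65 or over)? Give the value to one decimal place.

Potential support ratio: 3.3

Potential support ratio = 4 183.7 / 1 269.5 = 3.3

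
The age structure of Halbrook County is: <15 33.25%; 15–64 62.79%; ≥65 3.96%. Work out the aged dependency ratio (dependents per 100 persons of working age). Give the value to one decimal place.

Old-age dependency ratio: 6.3

Old-age dependency ratio = 3.96 / 62.79 × 100 = 6.3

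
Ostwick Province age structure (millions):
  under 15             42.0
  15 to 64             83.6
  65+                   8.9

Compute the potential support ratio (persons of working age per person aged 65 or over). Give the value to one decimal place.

Potential support ratio: 9.4

Potential support ratio = 83.6 / 8.9 = 9.4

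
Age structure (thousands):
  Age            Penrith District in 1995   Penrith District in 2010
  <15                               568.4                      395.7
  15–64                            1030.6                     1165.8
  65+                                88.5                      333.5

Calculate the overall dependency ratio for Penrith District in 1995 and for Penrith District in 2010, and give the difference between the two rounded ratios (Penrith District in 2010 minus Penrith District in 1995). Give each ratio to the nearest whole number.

Penrith District in 1995: 64
Penrith District in 2010: 63
Difference: -1

Penrith District in 1995: (568.4 + 88.5) / 1030.6 × 100 = 656.9 / 1030.6 × 100 = 64
Penrith District in 2010: (395.7 + 333.5) / 1165.8 × 100 = 729.2 / 1165.8 × 100 = 63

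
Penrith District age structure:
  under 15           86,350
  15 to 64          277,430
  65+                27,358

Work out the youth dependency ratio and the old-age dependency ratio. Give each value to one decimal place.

Youth dependency ratio = 86,350 / 277,430 × 100 = 31.1
Old-age dependency ratio = 27,358 / 277,430 × 100 = 9.9

Youth dependency ratio: 31.1
Old-age dependency ratio: 9.9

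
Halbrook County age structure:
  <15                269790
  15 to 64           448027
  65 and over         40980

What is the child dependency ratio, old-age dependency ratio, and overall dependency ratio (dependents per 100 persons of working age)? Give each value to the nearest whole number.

Youth dependency ratio: 60
Old-age dependency ratio: 9
Total dependency ratio: 69

Youth dependency ratio = 269790 / 448027 × 100 = 60
Old-age dependency ratio = 40980 / 448027 × 100 = 9
Total dependency ratio = (269790 + 40980) / 448027 × 100 = 310770 / 448027 × 100 = 69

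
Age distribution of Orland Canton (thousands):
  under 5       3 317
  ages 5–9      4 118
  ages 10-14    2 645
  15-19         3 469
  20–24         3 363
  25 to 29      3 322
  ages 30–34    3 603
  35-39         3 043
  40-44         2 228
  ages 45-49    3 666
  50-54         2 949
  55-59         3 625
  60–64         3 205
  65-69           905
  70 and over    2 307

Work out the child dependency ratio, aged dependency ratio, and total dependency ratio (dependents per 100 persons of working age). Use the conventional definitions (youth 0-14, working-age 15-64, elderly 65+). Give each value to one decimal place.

Youth dependency ratio: 31.0
Old-age dependency ratio: 9.9
Total dependency ratio: 40.9

0–14: 3 317 + 4 118 + 2 645 = 10 080
15–64: 3 469 + 3 363 + 3 322 + 3 603 + 3 043 + 2 228 + 3 666 + 2 949 + 3 625 + 3 205 = 32 473
65+: 905 + 2 307 = 3 212
Youth dependency ratio = 10 080 / 32 473 × 100 = 31.0
Old-age dependency ratio = 3 212 / 32 473 × 100 = 9.9
Total dependency ratio = (10 080 + 3 212) / 32 473 × 100 = 13 292 / 32 473 × 100 = 40.9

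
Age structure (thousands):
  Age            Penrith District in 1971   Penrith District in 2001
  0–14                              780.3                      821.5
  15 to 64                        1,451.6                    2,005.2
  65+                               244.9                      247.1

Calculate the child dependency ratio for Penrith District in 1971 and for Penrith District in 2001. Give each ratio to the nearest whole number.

Penrith District in 1971: 54
Penrith District in 2001: 41

Penrith District in 1971: 780.3 / 1,451.6 × 100 = 54
Penrith District in 2001: 821.5 / 2,005.2 × 100 = 41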